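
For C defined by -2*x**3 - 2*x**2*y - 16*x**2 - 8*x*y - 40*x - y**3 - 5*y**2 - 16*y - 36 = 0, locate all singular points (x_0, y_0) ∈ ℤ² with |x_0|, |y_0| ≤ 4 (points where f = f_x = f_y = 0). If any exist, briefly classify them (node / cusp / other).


Singular points: {(-2, -2)}; classification: cusp.

Compute partial derivatives:
  f_x = -6*x**2 - 4*x*y - 32*x - 8*y - 40.
  f_y = -2*x**2 - 8*x - 3*y**2 - 10*y - 16.
Scan x_0 ∈ {−4, ..., 4}. For each x_0, f_y(x_0, y) is a polynomial in y; find its integer roots y ∈ {−4, ..., 4}, then test f_x and f at those candidates.
  x = -4: f_y(-4, y) = -3*y**2 - 10*y - 16; no integer root y with |y| ≤ 4.
  x = -3: f_y(-3, y) = -3*y**2 - 10*y - 10; no integer root y with |y| ≤ 4.
  x = -2: f_y(-2, y) = -3*y**2 - 10*y - 8; vanishes at y ∈ {-2}. (-2, -2): f_x = 0, f = 0 — SINGULAR.
  x = -1: f_y(-1, y) = -3*y**2 - 10*y - 10; no integer root y with |y| ≤ 4.
  x = 0: f_y(0, y) = -3*y**2 - 10*y - 16; no integer root y with |y| ≤ 4.
  x = 1: f_y(1, y) = -3*y**2 - 10*y - 26; no integer root y with |y| ≤ 4.
  x = 2: f_y(2, y) = -3*y**2 - 10*y - 40; no integer root y with |y| ≤ 4.
  x = 3: f_y(3, y) = -3*y**2 - 10*y - 58; no integer root y with |y| ≤ 4.
  x = 4: f_y(4, y) = -3*y**2 - 10*y - 80; no integer root y with |y| ≤ 4.
Only singular point on the grid: (-2, -2).
Classify: substitute x = -2 + u, y = -2 + v and expand: f = -2*u**3 - 2*u**2*v - v**3 + v**2.
No constant or linear terms (consistent with a singular point). Quadratic part: v**2. Cubic part: -2*u**3 - 2*u**2*v - v**3.
The quadratic part v**2 is a perfect square, so there is a single (double) tangent line v = 0, i.e. y = -2. Restricting the cubic part to that line (v = 0) leaves -2*u**3 ≠ 0, so f is not divisible by v and the branch is v² ≈ 2*u**3 to lowest order — this is a cusp.
Classification: cusp.


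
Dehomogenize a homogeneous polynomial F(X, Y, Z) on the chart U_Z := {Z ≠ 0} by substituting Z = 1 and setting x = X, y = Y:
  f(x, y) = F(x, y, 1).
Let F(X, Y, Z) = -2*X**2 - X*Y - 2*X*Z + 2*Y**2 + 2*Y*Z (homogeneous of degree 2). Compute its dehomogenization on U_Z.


f(x, y) = -2*x**2 - x*y - 2*x + 2*y**2 + 2*y

On U_Z we set Z = 1. Each monomial c·X^i·Y^j·Z^k in F becomes c·x^i·y^j·1^k = c·x^i·y^j.
Substituting Z = 1: F(X, Y, 1) = -2*x**2 - x*y - 2*x + 2*y**2 + 2*y.
Note: deg(f) ≤ deg(F) = 2; strict inequality happens when F is divisible by Z (lost terms).


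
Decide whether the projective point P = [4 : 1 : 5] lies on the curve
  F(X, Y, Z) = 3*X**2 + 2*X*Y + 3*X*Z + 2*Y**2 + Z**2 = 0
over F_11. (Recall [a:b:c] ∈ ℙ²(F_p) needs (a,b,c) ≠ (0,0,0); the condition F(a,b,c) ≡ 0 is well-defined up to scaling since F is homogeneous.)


F(4,1,5) ≡ 0 (mod 11); P is on the curve.

Evaluate F(4, 1, 5) term-by-term (mod 11).
  3*X**2 ↦ 3·16·1·1 = 48
  2*X*Y ↦ 2·4·1·1 = 8
  3*X*Z ↦ 3·4·1·5 = 60
  2*Y**2 ↦ 2·1·1·1 = 2
  Z**2 ↦ 1·1·1·25 = 25
Sum: F(4, 1, 5) = (48) + (8) + (60) + (2) + (25) = 143.
Reducing mod 11: 143 ≡ 0 (mod 11).
Since F(a, b, c) ≡ 0 (mod 11), P lies on the curve.


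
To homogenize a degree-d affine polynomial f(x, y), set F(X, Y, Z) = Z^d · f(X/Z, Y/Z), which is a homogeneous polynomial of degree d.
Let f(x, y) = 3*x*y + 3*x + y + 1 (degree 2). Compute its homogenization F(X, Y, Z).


F(X, Y, Z) = 3*X*Y + 3*X*Z + Y*Z + Z**2

deg(f) = 2.
Substitute x = X/Z, y = Y/Z into f, then multiply by Z^2.
  monomial 3·x^1·y^1 ↦ 3·X^1·Y^1·Z^0.
  monomial 3·x^1·y^0 ↦ 3·X^1·Y^0·Z^1.
  monomial 1·x^0·y^1 ↦ 1·X^0·Y^1·Z^1.
  monomial 1·x^0·y^0 ↦ 1·X^0·Y^0·Z^2.
Collecting: F(X, Y, Z) = 3*X*Y + 3*X*Z + Y*Z + Z**2.


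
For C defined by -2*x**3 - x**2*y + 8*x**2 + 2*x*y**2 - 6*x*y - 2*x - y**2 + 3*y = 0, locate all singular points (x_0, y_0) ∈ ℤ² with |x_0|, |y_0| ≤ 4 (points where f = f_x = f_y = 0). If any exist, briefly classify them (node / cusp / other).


Singular points: {(1, 2)}; classification: cusp.

Compute partial derivatives:
  f_x = -6*x**2 - 2*x*y + 16*x + 2*y**2 - 6*y - 2.
  f_y = -x**2 + 4*x*y - 6*x - 2*y + 3.
Scan x_0 ∈ {−4, ..., 4}. For each x_0, f_y(x_0, y) is a polynomial in y; find its integer roots y ∈ {−4, ..., 4}, then test f_x and f at those candidates.
  x = -4: f_y(-4, y) = 11 - 18*y; no integer root y with |y| ≤ 4.
  x = -3: f_y(-3, y) = 12 - 14*y; no integer root y with |y| ≤ 4.
  x = -2: f_y(-2, y) = 11 - 10*y; no integer root y with |y| ≤ 4.
  x = -1: f_y(-1, y) = 8 - 6*y; no integer root y with |y| ≤ 4.
  x = 0: f_y(0, y) = 3 - 2*y; no integer root y with |y| ≤ 4.
  x = 1: f_y(1, y) = 2*y - 4; vanishes at y ∈ {2}. (1, 2): f_x = 0, f = 0 — SINGULAR.
  x = 2: f_y(2, y) = 6*y - 13; no integer root y with |y| ≤ 4.
  x = 3: f_y(3, y) = 10*y - 24; no integer root y with |y| ≤ 4.
  x = 4: f_y(4, y) = 14*y - 37; no integer root y with |y| ≤ 4.
Only singular point on the grid: (1, 2).
Classify: substitute x = 1 + u, y = 2 + v and expand: f = -2*u**3 - u**2*v + 2*u*v**2 + v**2.
No constant or linear terms (consistent with a singular point). Quadratic part: v**2. Cubic part: -2*u**3 - u**2*v + 2*u*v**2.
The quadratic part v**2 is a perfect square, so there is a single (double) tangent line v = 0, i.e. y = 2. Restricting the cubic part to that line (v = 0) leaves -2*u**3 ≠ 0, so f is not divisible by v and the branch is v² ≈ 2*u**3 to lowest order — this is a cusp.
Classification: cusp.


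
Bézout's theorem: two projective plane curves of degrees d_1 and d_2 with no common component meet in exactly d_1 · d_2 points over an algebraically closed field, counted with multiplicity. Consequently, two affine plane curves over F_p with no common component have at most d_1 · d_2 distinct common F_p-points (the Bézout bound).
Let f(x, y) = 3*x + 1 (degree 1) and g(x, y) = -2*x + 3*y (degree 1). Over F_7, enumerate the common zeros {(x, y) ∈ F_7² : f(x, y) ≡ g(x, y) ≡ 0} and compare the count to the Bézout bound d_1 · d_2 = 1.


Common zeros: {(2, 6)}; count = 1; Bézout bound = 1.

deg(f) = 1, deg(g) = 1, so Bézout bound = 1.
Scan x ∈ F_7. For each x, list the y ∈ F_7 with f(x, y) ≡ 0 and those with g(x, y) ≡ 0 (mod 7); the common zeros in that column are the intersection.
  x = 0: f ≡ 0 at y ∈ ∅; g ≡ 0 at y ∈ {0}; common: ∅.
  x = 1: f ≡ 0 at y ∈ ∅; g ≡ 0 at y ∈ {3}; common: ∅.
  x = 2: f ≡ 0 at y ∈ {0, 1, 2, 3, 4, 5, 6}; g ≡ 0 at y ∈ {6}; common: {6}.
  x = 3: f ≡ 0 at y ∈ ∅; g ≡ 0 at y ∈ {2}; common: ∅.
  x = 4: f ≡ 0 at y ∈ ∅; g ≡ 0 at y ∈ {5}; common: ∅.
  x = 5: f ≡ 0 at y ∈ ∅; g ≡ 0 at y ∈ {1}; common: ∅.
  x = 6: f ≡ 0 at y ∈ ∅; g ≡ 0 at y ∈ {4}; common: ∅.
Collecting: common zeros = {(2, 6)}, so the count is 1.
Comparison with the Bézout bound: 1 ≤ 1 = deg(f)·deg(g), as expected for curves with no common component (the bound is attained).


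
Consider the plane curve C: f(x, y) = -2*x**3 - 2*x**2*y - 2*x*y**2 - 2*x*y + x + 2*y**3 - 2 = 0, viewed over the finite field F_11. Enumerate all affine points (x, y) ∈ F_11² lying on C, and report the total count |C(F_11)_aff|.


Affine F_11-points: {(0, 1), (1, 4), (2, 4), (4, 3), (4, 4), (4, 8), (7, 3), (8, 3)}; count = 8.

For each of the 121 pairs (x, y) ∈ F_11², evaluate f(x, y) mod 11. Record the zeros.
  x = 0: [0↦9, 1↦0, 2↦3, 3↦8, 4↦5, 5↦6, 6↦1, 7↦2, 8↦10, 9↦4, 10↦7]  zeros at y ∈ {1}
  x = 1: [0↦8, 1↦4, 2↦8, 3↦10, 4↦0, 5↦1, 6↦3, 7↦7, 8↦3, 9↦3, 10↦8]  zeros at y ∈ {4}
  x = 2: [0↦6, 1↦3, 2↦4, 3↦10, 4↦0, 5↦8, 6↦2, 7↦5, 8↦7, 9↦9, 10↦1]  zeros at y ∈ {4}
  x = 3: [0↦2, 1↦7, 2↦1, 3↦7, 4↦4, 5↦4, 6↦8, 7↦6, 8↦10, 9↦10, 10↦7]  zeros at y ∈ ∅
  x = 4: [0↦6, 1↦4, 2↦9, 3↦0, 4↦0, 5↦10, 6↦9, 7↦9, 8↦0, 9↦5, 10↦3]  zeros at y ∈ {3, 4, 8}
  x = 5: [0↦6, 1↦4, 2↦5, 3↦10, 4↦9, 5↦3, 6↦4, 7↦2, 8↦9, 9↦4, 10↦10]  zeros at y ∈ ∅
  x = 6: [0↦1, 1↦6, 2↦10, 3↦3, 4↦8, 5↦4, 6↦3, 7↦6, 8↦3, 9↦6, 10↦5]  zeros at y ∈ ∅
  x = 7: [0↦1, 1↦9, 2↦1, 3↦0, 4↦7, 5↦1, 6↦5, 7↦9, 8↦3, 9↦10, 10↦9]  zeros at y ∈ {3}
  x = 8: [0↦5, 1↦1, 2↦10, 3↦0, 4↦5, 5↦4, 6↦9, 7↦10, 8↦8, 9↦4, 10↦10]  zeros at y ∈ {3}
  x = 9: [0↦1, 1↦3, 2↦3, 3↦2, 4↦1, 5↦1, 6↦3, 7↦8, 8↦6, 9↦9, 10↦7]  zeros at y ∈ ∅
  x = 10: [0↦10, 1↦3, 2↦1, 3↦5, 4↦5, 5↦2, 6↦8, 7↦2, 8↦7, 9↦2, 10↦10]  zeros at y ∈ ∅
Collecting zeros: affine points = {(0, 1), (1, 4), (2, 4), (4, 3), (4, 4), (4, 8), (7, 3), (8, 3)}.
Total count |C(F_11)_aff| = 8.


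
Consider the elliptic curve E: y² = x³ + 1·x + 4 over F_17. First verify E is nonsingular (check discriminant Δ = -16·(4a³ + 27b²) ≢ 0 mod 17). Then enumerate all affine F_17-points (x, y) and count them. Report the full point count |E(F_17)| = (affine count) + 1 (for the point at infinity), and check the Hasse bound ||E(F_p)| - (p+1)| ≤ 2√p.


Affine points = {(0, 2), (0, 15), (3, 0), (4, 2), (4, 15), (5, 7), (5, 10), (13, 2), (13, 15), (14, 5), (14, 12), (16, 6), (16, 11)}; affine count = 13; |E(F_17)| = 14.

Discriminant check: Δ ∝ 4a³ + 27b² = 4·1³ + 27·4² = 4·1 + 27·16 ≡ 11 (mod 17). Nonzero ⇒ E is nonsingular.
For each x ∈ F_17, compute rhs = x³ + 1·x + 4 mod 17, then count y ∈ F_17 with y² ≡ rhs.
  x = 0: rhs = 4, matching y values: 2, 15 (2 points).
  x = 1: rhs = 6, matching y values: none (0 points).
  x = 2: rhs = 14, matching y values: none (0 points).
  x = 3: rhs = 0, matching y values: 0 (1 points).
  x = 4: rhs = 4, matching y values: 2, 15 (2 points).
  x = 5: rhs = 15, matching y values: 7, 10 (2 points).
  x = 6: rhs = 5, matching y values: none (0 points).
  x = 7: rhs = 14, matching y values: none (0 points).
  x = 8: rhs = 14, matching y values: none (0 points).
  x = 9: rhs = 11, matching y values: none (0 points).
  x = 10: rhs = 11, matching y values: none (0 points).
  x = 11: rhs = 3, matching y values: none (0 points).
  x = 12: rhs = 10, matching y values: none (0 points).
  x = 13: rhs = 4, matching y values: 2, 15 (2 points).
  x = 14: rhs = 8, matching y values: 5, 12 (2 points).
  x = 15: rhs = 11, matching y values: none (0 points).
  x = 16: rhs = 2, matching y values: 6, 11 (2 points).
Total affine count: 13.
Full point count |E(F_17)| = 13 + 1 = 14.
Hasse bound: |14 − (17+1)| = |-4| = 4 ≤ 2√17 ≈ 8.2462 ✓.


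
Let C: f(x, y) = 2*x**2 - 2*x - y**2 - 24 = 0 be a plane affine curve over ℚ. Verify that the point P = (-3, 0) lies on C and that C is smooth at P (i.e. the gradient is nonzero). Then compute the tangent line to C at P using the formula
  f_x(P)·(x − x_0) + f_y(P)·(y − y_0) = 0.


Tangent line at P: -14*x - 42 = 0.

Step 1: f(-3, 0) = 0, so P lies on C.
Step 2: partial derivatives
  f_x(x, y) = 4*x - 2, f_y(x, y) = -2*y.
  f_x(P) = -14, f_y(P) = 0 (gradient nonzero, so P is smooth).
Step 3: tangent line at P: -14·(x − -3) + 0·(y − 0) = 0.
Expanding: -14*x - 42 = 0.


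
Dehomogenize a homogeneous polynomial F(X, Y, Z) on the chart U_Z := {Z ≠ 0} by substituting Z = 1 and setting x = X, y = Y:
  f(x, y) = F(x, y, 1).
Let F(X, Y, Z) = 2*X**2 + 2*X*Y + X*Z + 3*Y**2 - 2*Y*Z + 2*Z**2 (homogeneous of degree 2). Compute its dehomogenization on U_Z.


f(x, y) = 2*x**2 + 2*x*y + x + 3*y**2 - 2*y + 2

On U_Z we set Z = 1. Each monomial c·X^i·Y^j·Z^k in F becomes c·x^i·y^j·1^k = c·x^i·y^j.
Substituting Z = 1: F(X, Y, 1) = 2*x**2 + 2*x*y + x + 3*y**2 - 2*y + 2.
Note: deg(f) ≤ deg(F) = 2; strict inequality happens when F is divisible by Z (lost terms).


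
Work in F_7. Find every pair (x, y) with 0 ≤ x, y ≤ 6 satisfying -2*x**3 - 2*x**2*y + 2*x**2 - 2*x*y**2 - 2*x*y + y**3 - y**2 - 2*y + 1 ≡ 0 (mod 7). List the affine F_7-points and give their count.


Affine F_7-points: {(0, 5), (1, 1), (1, 4), (1, 5), (2, 0), (2, 5), (3, 0), (4, 4), (4, 6), (6, 3), (6, 4), (6, 6)}; count = 12.

For each of the 49 pairs (x, y) ∈ F_7², evaluate f(x, y) mod 7. Record the zeros.
  x = 0: [0↦1, 1↦6, 2↦1, 3↦6, 4↦6, 5↦0, 6↦1]  zeros at y ∈ {5}
  x = 1: [0↦1, 1↦0, 2↦6, 3↦4, 4↦0, 5↦0, 6↦3]  zeros at y ∈ {1, 4, 5}
  x = 2: [0↦0, 1↦3, 2↦2, 3↦3, 4↦5, 5↦0, 6↦1]  zeros at y ∈ {0, 5}
  x = 3: [0↦0, 1↦3, 2↦5, 3↦5, 4↦2, 5↦2, 6↦4]  zeros at y ∈ {0}
  x = 4: [0↦3, 1↦2, 2↦3, 3↦5, 4↦0, 5↦1, 6↦0]  zeros at y ∈ {4, 6}
  x = 5: [0↦4, 1↦2, 2↦5, 3↦5, 4↦1, 5↦6, 6↦5]  zeros at y ∈ ∅
  x = 6: [0↦5, 1↦5, 2↦6, 3↦0, 4↦0, 5↦5, 6↦0]  zeros at y ∈ {3, 4, 6}
Collecting zeros: affine points = {(0, 5), (1, 1), (1, 4), (1, 5), (2, 0), (2, 5), (3, 0), (4, 4), (4, 6), (6, 3), (6, 4), (6, 6)}.
Total count |C(F_7)_aff| = 12.


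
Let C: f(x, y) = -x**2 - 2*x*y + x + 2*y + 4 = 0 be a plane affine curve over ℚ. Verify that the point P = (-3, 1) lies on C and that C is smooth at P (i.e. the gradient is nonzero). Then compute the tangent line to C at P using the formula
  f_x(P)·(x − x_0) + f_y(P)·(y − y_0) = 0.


Tangent line at P: 5*x + 8*y + 7 = 0.

Step 1: f(-3, 1) = 0, so P lies on C.
Step 2: partial derivatives
  f_x(x, y) = -2*x - 2*y + 1, f_y(x, y) = 2 - 2*x.
  f_x(P) = 5, f_y(P) = 8 (gradient nonzero, so P is smooth).
Step 3: tangent line at P: 5·(x − -3) + 8·(y − 1) = 0.
Expanding: 5*x + 8*y + 7 = 0.


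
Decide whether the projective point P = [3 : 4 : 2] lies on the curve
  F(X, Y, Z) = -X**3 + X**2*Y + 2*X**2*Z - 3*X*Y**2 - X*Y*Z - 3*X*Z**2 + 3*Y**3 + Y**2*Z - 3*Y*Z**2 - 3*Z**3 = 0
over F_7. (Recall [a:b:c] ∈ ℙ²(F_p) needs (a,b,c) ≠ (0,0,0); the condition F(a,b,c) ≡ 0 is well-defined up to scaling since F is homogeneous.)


F(3,4,2) ≡ 0 (mod 7); P is on the curve.

Evaluate F(3, 4, 2) term-by-term (mod 7).
  -X**3 ↦ -1·27·1·1 = -27
  X**2*Y ↦ 1·9·4·1 = 36
  2*X**2*Z ↦ 2·9·1·2 = 36
  -3*X*Y**2 ↦ -3·3·16·1 = -144
  -X*Y*Z ↦ -1·3·4·2 = -24
  -3*X*Z**2 ↦ -3·3·1·4 = -36
  3*Y**3 ↦ 3·1·64·1 = 192
  Y**2*Z ↦ 1·1·16·2 = 32
  -3*Y*Z**2 ↦ -3·1·4·4 = -48
  -3*Z**3 ↦ -3·1·1·8 = -24
Sum: F(3, 4, 2) = (-27) + (36) + (36) + (-144) + (-24) + (-36) + (192) + (32) + (-48) + (-24) = -7.
Reducing mod 7: -7 ≡ 0 (mod 7).
Since F(a, b, c) ≡ 0 (mod 7), P lies on the curve.


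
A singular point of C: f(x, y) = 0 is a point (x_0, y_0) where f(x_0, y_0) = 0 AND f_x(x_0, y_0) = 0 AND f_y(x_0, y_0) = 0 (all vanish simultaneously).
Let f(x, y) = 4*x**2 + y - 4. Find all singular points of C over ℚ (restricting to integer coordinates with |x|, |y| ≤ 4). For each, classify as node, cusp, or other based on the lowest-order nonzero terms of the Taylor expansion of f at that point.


No singular points in the scanned grid; C is smooth there.

Compute partial derivatives:
  f_x = 8*x.
  f_y = 1.
f_y = 1 is a nonzero constant, so f_y never vanishes: no point (x, y) can satisfy f = f_x = f_y = 0. In particular no (x, y) ∈ {−4, ..., 4}² is singular; the curve is smooth.


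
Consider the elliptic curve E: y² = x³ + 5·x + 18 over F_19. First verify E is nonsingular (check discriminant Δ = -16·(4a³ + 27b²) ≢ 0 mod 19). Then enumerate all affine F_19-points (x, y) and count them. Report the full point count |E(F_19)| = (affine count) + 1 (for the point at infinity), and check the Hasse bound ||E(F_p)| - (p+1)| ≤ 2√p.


Affine points = {(1, 9), (1, 10), (2, 6), (2, 13), (4, 8), (4, 11), (5, 4), (5, 15), (6, 6), (6, 13), (7, 4), (7, 15), (8, 0), (10, 2), (10, 17), (11, 6), (11, 13), (12, 1), (12, 18), (13, 0), (14, 1), (14, 18), (17, 0)}; affine count = 23; |E(F_19)| = 24.

Discriminant check: Δ ∝ 4a³ + 27b² = 4·5³ + 27·18² = 4·125 + 27·324 ≡ 14 (mod 19). Nonzero ⇒ E is nonsingular.
For each x ∈ F_19, compute rhs = x³ + 5·x + 18 mod 19, then count y ∈ F_19 with y² ≡ rhs.
  x = 0: rhs = 18, matching y values: none (0 points).
  x = 1: rhs = 5, matching y values: 9, 10 (2 points).
  x = 2: rhs = 17, matching y values: 6, 13 (2 points).
  x = 3: rhs = 3, matching y values: none (0 points).
  x = 4: rhs = 7, matching y values: 8, 11 (2 points).
  x = 5: rhs = 16, matching y values: 4, 15 (2 points).
  x = 6: rhs = 17, matching y values: 6, 13 (2 points).
  x = 7: rhs = 16, matching y values: 4, 15 (2 points).
  x = 8: rhs = 0, matching y values: 0 (1 points).
  x = 9: rhs = 13, matching y values: none (0 points).
  x = 10: rhs = 4, matching y values: 2, 17 (2 points).
  x = 11: rhs = 17, matching y values: 6, 13 (2 points).
  x = 12: rhs = 1, matching y values: 1, 18 (2 points).
  x = 13: rhs = 0, matching y values: 0 (1 points).
  x = 14: rhs = 1, matching y values: 1, 18 (2 points).
  x = 15: rhs = 10, matching y values: none (0 points).
  x = 16: rhs = 14, matching y values: none (0 points).
  x = 17: rhs = 0, matching y values: 0 (1 points).
  x = 18: rhs = 12, matching y values: none (0 points).
Total affine count: 23.
Full point count |E(F_19)| = 23 + 1 = 24.
Hasse bound: |24 − (19+1)| = |4| = 4 ≤ 2√19 ≈ 8.7178 ✓.


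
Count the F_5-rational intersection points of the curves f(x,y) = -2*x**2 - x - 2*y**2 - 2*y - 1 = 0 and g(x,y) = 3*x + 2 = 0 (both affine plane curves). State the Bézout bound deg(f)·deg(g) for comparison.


Common zeros: ∅; count = 0; Bézout bound = 2.

deg(f) = 2, deg(g) = 1, so Bézout bound = 2.
Scan x ∈ F_5. For each x, list the y ∈ F_5 with f(x, y) ≡ 0 and those with g(x, y) ≡ 0 (mod 5); the common zeros in that column are the intersection.
  x = 0: f ≡ 0 at y ∈ {1, 3}; g ≡ 0 at y ∈ ∅; common: ∅.
  x = 1: f ≡ 0 at y ∈ ∅; g ≡ 0 at y ∈ {0, 1, 2, 3, 4}; common: ∅.
  x = 2: f ≡ 0 at y ∈ {1, 3}; g ≡ 0 at y ∈ ∅; common: ∅.
  x = 3: f ≡ 0 at y ∈ ∅; g ≡ 0 at y ∈ ∅; common: ∅.
  x = 4: f ≡ 0 at y ∈ ∅; g ≡ 0 at y ∈ ∅; common: ∅.
Collecting: common zeros = ∅, so the count is 0.
Comparison with the Bézout bound: 0 ≤ 2 = deg(f)·deg(g), as expected for curves with no common component (the affine F_5-count falls short of the bound because intersections may lie at infinity, over extension fields, or carry multiplicity).


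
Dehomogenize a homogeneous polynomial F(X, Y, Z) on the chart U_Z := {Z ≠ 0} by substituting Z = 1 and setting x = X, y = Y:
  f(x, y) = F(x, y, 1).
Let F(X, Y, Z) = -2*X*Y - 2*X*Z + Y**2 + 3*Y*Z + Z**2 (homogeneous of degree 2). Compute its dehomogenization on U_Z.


f(x, y) = -2*x*y - 2*x + y**2 + 3*y + 1

On U_Z we set Z = 1. Each monomial c·X^i·Y^j·Z^k in F becomes c·x^i·y^j·1^k = c·x^i·y^j.
Substituting Z = 1: F(X, Y, 1) = -2*x*y - 2*x + y**2 + 3*y + 1.
Note: deg(f) ≤ deg(F) = 2; strict inequality happens when F is divisible by Z (lost terms).


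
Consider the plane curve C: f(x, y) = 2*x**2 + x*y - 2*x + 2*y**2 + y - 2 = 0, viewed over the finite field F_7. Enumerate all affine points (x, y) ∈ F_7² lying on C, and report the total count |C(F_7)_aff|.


Affine F_7-points: {(2, 1)}; count = 1.

For each of the 49 pairs (x, y) ∈ F_7², evaluate f(x, y) mod 7. Record the zeros.
  x = 0: [0↦5, 1↦1, 2↦1, 3↦5, 4↦6, 5↦4, 6↦6]  zeros at y ∈ ∅
  x = 1: [0↦5, 1↦2, 2↦3, 3↦1, 4↦3, 5↦2, 6↦5]  zeros at y ∈ ∅
  x = 2: [0↦2, 1↦0, 2↦2, 3↦1, 4↦4, 5↦4, 6↦1]  zeros at y ∈ {1}
  x = 3: [0↦3, 1↦2, 2↦5, 3↦5, 4↦2, 5↦3, 6↦1]  zeros at y ∈ ∅
  x = 4: [0↦1, 1↦1, 2↦5, 3↦6, 4↦4, 5↦6, 6↦5]  zeros at y ∈ ∅
  x = 5: [0↦3, 1↦4, 2↦2, 3↦4, 4↦3, 5↦6, 6↦6]  zeros at y ∈ ∅
  x = 6: [0↦2, 1↦4, 2↦3, 3↦6, 4↦6, 5↦3, 6↦4]  zeros at y ∈ ∅
Collecting zeros: affine points = {(2, 1)}.
Total count |C(F_7)_aff| = 1.


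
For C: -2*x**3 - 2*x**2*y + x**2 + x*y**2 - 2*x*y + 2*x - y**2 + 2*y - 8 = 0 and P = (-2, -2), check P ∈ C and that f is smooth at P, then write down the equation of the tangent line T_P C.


Tangent line at P: -34*x + 10*y - 48 = 0.

Step 1: f(-2, -2) = 0, so P lies on C.
Step 2: partial derivatives
  f_x(x, y) = -6*x**2 - 4*x*y + 2*x + y**2 - 2*y + 2, f_y(x, y) = -2*x**2 + 2*x*y - 2*x - 2*y + 2.
  f_x(P) = -34, f_y(P) = 10 (gradient nonzero, so P is smooth).
Step 3: tangent line at P: -34·(x − -2) + 10·(y − -2) = 0.
Expanding: -34*x + 10*y - 48 = 0.


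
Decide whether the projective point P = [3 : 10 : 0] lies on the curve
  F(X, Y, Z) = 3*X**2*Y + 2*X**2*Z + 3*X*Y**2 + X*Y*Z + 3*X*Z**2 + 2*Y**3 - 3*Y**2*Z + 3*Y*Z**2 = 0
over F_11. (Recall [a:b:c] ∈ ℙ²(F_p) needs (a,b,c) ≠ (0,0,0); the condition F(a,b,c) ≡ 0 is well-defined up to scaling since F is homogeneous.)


F(3,10,0) ≡ 2 (mod 11); P is NOT on the curve.

Evaluate F(3, 10, 0) term-by-term (mod 11).
  3*X**2*Y ↦ 3·9·10·1 = 270
  2*X**2*Z ↦ 2·9·1·0 = 0
  3*X*Y**2 ↦ 3·3·100·1 = 900
  X*Y*Z ↦ 1·3·10·0 = 0
  3*X*Z**2 ↦ 3·3·1·0 = 0
  2*Y**3 ↦ 2·1·1000·1 = 2000
  -3*Y**2*Z ↦ -3·1·100·0 = 0
  3*Y*Z**2 ↦ 3·1·10·0 = 0
Sum: F(3, 10, 0) = (270) + (0) + (900) + (0) + (0) + (2000) + (0) + (0) = 3170.
Reducing mod 11: 3170 ≡ 2 (mod 11).
Since F(a, b, c) ≡ 2 ≠ 0 (mod 11), P does NOT lie on the curve.


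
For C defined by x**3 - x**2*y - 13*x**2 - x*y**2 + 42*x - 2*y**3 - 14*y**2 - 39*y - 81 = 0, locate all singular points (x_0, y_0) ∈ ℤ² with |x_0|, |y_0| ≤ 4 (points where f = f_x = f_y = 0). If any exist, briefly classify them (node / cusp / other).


Singular points: {(3, -3)}; classification: node.

Compute partial derivatives:
  f_x = 3*x**2 - 2*x*y - 26*x - y**2 + 42.
  f_y = -x**2 - 2*x*y - 6*y**2 - 28*y - 39.
Scan x_0 ∈ {−4, ..., 4}. For each x_0, f_y(x_0, y) is a polynomial in y; find its integer roots y ∈ {−4, ..., 4}, then test f_x and f at those candidates.
  x = -4: f_y(-4, y) = -6*y**2 - 20*y - 55; no integer root y with |y| ≤ 4.
  x = -3: f_y(-3, y) = -6*y**2 - 22*y - 48; no integer root y with |y| ≤ 4.
  x = -2: f_y(-2, y) = -6*y**2 - 24*y - 43; no integer root y with |y| ≤ 4.
  x = -1: f_y(-1, y) = -6*y**2 - 26*y - 40; no integer root y with |y| ≤ 4.
  x = 0: f_y(0, y) = -6*y**2 - 28*y - 39; no integer root y with |y| ≤ 4.
  x = 1: f_y(1, y) = -6*y**2 - 30*y - 40; no integer root y with |y| ≤ 4.
  x = 2: f_y(2, y) = -6*y**2 - 32*y - 43; no integer root y with |y| ≤ 4.
  x = 3: f_y(3, y) = -6*y**2 - 34*y - 48; vanishes at y ∈ {-3}. (3, -3): f_x = 0, f = 0 — SINGULAR.
  x = 4: f_y(4, y) = -6*y**2 - 36*y - 55; no integer root y with |y| ≤ 4.
Only singular point on the grid: (3, -3).
Classify: substitute x = 3 + u, y = -3 + v and expand: f = u**3 - u**2*v - u**2 - u*v**2 - 2*v**3 + v**2.
No constant or linear terms (consistent with a singular point). Quadratic part: -u**2 + v**2. Cubic part: u**3 - u**2*v - u*v**2 - 2*v**3.
The quadratic part v**2 - u**2 = (v − u)(v + u) splits into two distinct linear factors, so there are two distinct tangent lines y − -3 = ±(x − 3) — this is a node (ordinary double point).
Classification: node.


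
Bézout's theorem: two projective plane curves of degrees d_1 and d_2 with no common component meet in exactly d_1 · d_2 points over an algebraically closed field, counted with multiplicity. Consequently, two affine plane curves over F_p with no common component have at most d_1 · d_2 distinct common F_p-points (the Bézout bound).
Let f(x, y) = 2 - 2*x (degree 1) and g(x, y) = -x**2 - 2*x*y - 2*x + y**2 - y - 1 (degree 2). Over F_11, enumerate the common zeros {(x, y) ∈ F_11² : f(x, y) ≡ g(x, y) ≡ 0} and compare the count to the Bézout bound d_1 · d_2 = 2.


Common zeros: {(1, 4), (1, 10)}; count = 2; Bézout bound = 2.

deg(f) = 1, deg(g) = 2, so Bézout bound = 2.
Scan x ∈ F_11. For each x, list the y ∈ F_11 with f(x, y) ≡ 0 and those with g(x, y) ≡ 0 (mod 11); the common zeros in that column are the intersection.
  x = 0: f ≡ 0 at y ∈ ∅; g ≡ 0 at y ∈ {4, 8}; common: ∅.
  x = 1: f ≡ 0 at y ∈ {0, 1, 2, 3, 4, 5, 6, 7, 8, 9, 10}; g ≡ 0 at y ∈ {4, 10}; common: {4, 10}.
  x = 2: f ≡ 0 at y ∈ ∅; g ≡ 0 at y ∈ ∅; common: ∅.
  x = 3: f ≡ 0 at y ∈ ∅; g ≡ 0 at y ∈ {1, 6}; common: ∅.
  x = 4: f ≡ 0 at y ∈ ∅; g ≡ 0 at y ∈ {1, 8}; common: ∅.
  x = 5: f ≡ 0 at y ∈ ∅; g ≡ 0 at y ∈ {5, 6}; common: ∅.
  x = 6: f ≡ 0 at y ∈ ∅; g ≡ 0 at y ∈ ∅; common: ∅.
  x = 7: f ≡ 0 at y ∈ ∅; g ≡ 0 at y ∈ ∅; common: ∅.
  x = 8: f ≡ 0 at y ∈ ∅; g ≡ 0 at y ∈ ∅; common: ∅.
  x = 9: f ≡ 0 at y ∈ ∅; g ≡ 0 at y ∈ ∅; common: ∅.
  x = 10: f ≡ 0 at y ∈ ∅; g ≡ 0 at y ∈ {0, 10}; common: ∅.
Collecting: common zeros = {(1, 4), (1, 10)}, so the count is 2.
Comparison with the Bézout bound: 2 ≤ 2 = deg(f)·deg(g), as expected for curves with no common component (the bound is attained).


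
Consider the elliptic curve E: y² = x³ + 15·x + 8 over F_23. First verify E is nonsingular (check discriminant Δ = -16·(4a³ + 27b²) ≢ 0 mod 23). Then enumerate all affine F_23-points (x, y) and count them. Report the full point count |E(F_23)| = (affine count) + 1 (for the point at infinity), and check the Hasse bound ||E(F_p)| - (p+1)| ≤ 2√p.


Affine points = {(0, 10), (0, 13), (1, 1), (1, 22), (2, 0), (5, 1), (5, 22), (10, 10), (10, 13), (11, 3), (11, 20), (13, 10), (13, 13), (14, 8), (14, 15), (17, 1), (17, 22), (21, 4), (21, 19)}; affine count = 19; |E(F_23)| = 20.

Discriminant check: Δ ∝ 4a³ + 27b² = 4·15³ + 27·8² = 4·3375 + 27·64 ≡ 2 (mod 23). Nonzero ⇒ E is nonsingular.
For each x ∈ F_23, compute rhs = x³ + 15·x + 8 mod 23, then count y ∈ F_23 with y² ≡ rhs.
  x = 0: rhs = 8, matching y values: 10, 13 (2 points).
  x = 1: rhs = 1, matching y values: 1, 22 (2 points).
  x = 2: rhs = 0, matching y values: 0 (1 points).
  x = 3: rhs = 11, matching y values: none (0 points).
  x = 4: rhs = 17, matching y values: none (0 points).
  x = 5: rhs = 1, matching y values: 1, 22 (2 points).
  x = 6: rhs = 15, matching y values: none (0 points).
  x = 7: rhs = 19, matching y values: none (0 points).
  x = 8: rhs = 19, matching y values: none (0 points).
  x = 9: rhs = 21, matching y values: none (0 points).
  x = 10: rhs = 8, matching y values: 10, 13 (2 points).
  x = 11: rhs = 9, matching y values: 3, 20 (2 points).
  x = 12: rhs = 7, matching y values: none (0 points).
  x = 13: rhs = 8, matching y values: 10, 13 (2 points).
  x = 14: rhs = 18, matching y values: 8, 15 (2 points).
  x = 15: rhs = 20, matching y values: none (0 points).
  x = 16: rhs = 20, matching y values: none (0 points).
  x = 17: rhs = 1, matching y values: 1, 22 (2 points).
  x = 18: rhs = 15, matching y values: none (0 points).
  x = 19: rhs = 22, matching y values: none (0 points).
  x = 20: rhs = 5, matching y values: none (0 points).
  x = 21: rhs = 16, matching y values: 4, 19 (2 points).
  x = 22: rhs = 15, matching y values: none (0 points).
Total affine count: 19.
Full point count |E(F_23)| = 19 + 1 = 20.
Hasse bound: |20 − (23+1)| = |-4| = 4 ≤ 2√23 ≈ 9.5917 ✓.


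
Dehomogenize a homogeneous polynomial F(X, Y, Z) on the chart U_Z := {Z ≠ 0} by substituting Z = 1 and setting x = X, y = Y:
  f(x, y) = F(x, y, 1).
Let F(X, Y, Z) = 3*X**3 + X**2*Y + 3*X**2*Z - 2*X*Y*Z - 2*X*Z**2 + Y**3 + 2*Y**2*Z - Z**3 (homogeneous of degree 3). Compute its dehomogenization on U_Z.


f(x, y) = 3*x**3 + x**2*y + 3*x**2 - 2*x*y - 2*x + y**3 + 2*y**2 - 1

On U_Z we set Z = 1. Each monomial c·X^i·Y^j·Z^k in F becomes c·x^i·y^j·1^k = c·x^i·y^j.
Substituting Z = 1: F(X, Y, 1) = 3*x**3 + x**2*y + 3*x**2 - 2*x*y - 2*x + y**3 + 2*y**2 - 1.
Note: deg(f) ≤ deg(F) = 3; strict inequality happens when F is divisible by Z (lost terms).


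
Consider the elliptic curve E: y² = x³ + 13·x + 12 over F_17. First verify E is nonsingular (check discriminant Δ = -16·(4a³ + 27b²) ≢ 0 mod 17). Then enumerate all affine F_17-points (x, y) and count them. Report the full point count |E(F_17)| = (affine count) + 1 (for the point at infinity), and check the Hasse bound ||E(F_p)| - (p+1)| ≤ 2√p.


Affine points = {(1, 3), (1, 14), (4, 3), (4, 14), (5, 7), (5, 10), (6, 0), (7, 2), (7, 15), (8, 4), (8, 13), (9, 5), (9, 12), (12, 3), (12, 14), (13, 7), (13, 10), (16, 7), (16, 10)}; affine count = 19; |E(F_17)| = 20.

Discriminant check: Δ ∝ 4a³ + 27b² = 4·13³ + 27·12² = 4·2197 + 27·144 ≡ 11 (mod 17). Nonzero ⇒ E is nonsingular.
For each x ∈ F_17, compute rhs = x³ + 13·x + 12 mod 17, then count y ∈ F_17 with y² ≡ rhs.
  x = 0: rhs = 12, matching y values: none (0 points).
  x = 1: rhs = 9, matching y values: 3, 14 (2 points).
  x = 2: rhs = 12, matching y values: none (0 points).
  x = 3: rhs = 10, matching y values: none (0 points).
  x = 4: rhs = 9, matching y values: 3, 14 (2 points).
  x = 5: rhs = 15, matching y values: 7, 10 (2 points).
  x = 6: rhs = 0, matching y values: 0 (1 points).
  x = 7: rhs = 4, matching y values: 2, 15 (2 points).
  x = 8: rhs = 16, matching y values: 4, 13 (2 points).
  x = 9: rhs = 8, matching y values: 5, 12 (2 points).
  x = 10: rhs = 3, matching y values: none (0 points).
  x = 11: rhs = 7, matching y values: none (0 points).
  x = 12: rhs = 9, matching y values: 3, 14 (2 points).
  x = 13: rhs = 15, matching y values: 7, 10 (2 points).
  x = 14: rhs = 14, matching y values: none (0 points).
  x = 15: rhs = 12, matching y values: none (0 points).
  x = 16: rhs = 15, matching y values: 7, 10 (2 points).
Total affine count: 19.
Full point count |E(F_17)| = 19 + 1 = 20.
Hasse bound: |20 − (17+1)| = |2| = 2 ≤ 2√17 ≈ 8.2462 ✓.


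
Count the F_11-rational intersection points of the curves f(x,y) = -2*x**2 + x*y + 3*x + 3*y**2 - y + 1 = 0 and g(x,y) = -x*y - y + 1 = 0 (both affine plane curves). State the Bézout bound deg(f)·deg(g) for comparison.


Common zeros: {(1, 6)}; count = 1; Bézout bound = 4.

deg(f) = 2, deg(g) = 2, so Bézout bound = 4.
Scan x ∈ F_11. For each x, list the y ∈ F_11 with f(x, y) ≡ 0 and those with g(x, y) ≡ 0 (mod 11); the common zeros in that column are the intersection.
  x = 0: f ≡ 0 at y ∈ {2}; g ≡ 0 at y ∈ {1}; common: ∅.
  x = 1: f ≡ 0 at y ∈ {5, 6}; g ≡ 0 at y ∈ {6}; common: {6}.
  x = 2: f ≡ 0 at y ∈ ∅; g ≡ 0 at y ∈ {4}; common: ∅.
  x = 3: f ≡ 0 at y ∈ {5, 9}; g ≡ 0 at y ∈ {3}; common: ∅.
  x = 4: f ≡ 0 at y ∈ ∅; g ≡ 0 at y ∈ {9}; common: ∅.
  x = 5: f ≡ 0 at y ∈ ∅; g ≡ 0 at y ∈ {2}; common: ∅.
  x = 6: f ≡ 0 at y ∈ {3, 10}; g ≡ 0 at y ∈ {8}; common: ∅.
  x = 7: f ≡ 0 at y ∈ ∅; g ≡ 0 at y ∈ {7}; common: ∅.
  x = 8: f ≡ 0 at y ∈ {2, 3}; g ≡ 0 at y ∈ {5}; common: ∅.
  x = 9: f ≡ 0 at y ∈ {6}; g ≡ 0 at y ∈ {10}; common: ∅.
  x = 10: f ≡ 0 at y ∈ ∅; g ≡ 0 at y ∈ ∅; common: ∅.
Collecting: common zeros = {(1, 6)}, so the count is 1.
Comparison with the Bézout bound: 1 ≤ 4 = deg(f)·deg(g), as expected for curves with no common component (the affine F_11-count falls short of the bound because intersections may lie at infinity, over extension fields, or carry multiplicity).


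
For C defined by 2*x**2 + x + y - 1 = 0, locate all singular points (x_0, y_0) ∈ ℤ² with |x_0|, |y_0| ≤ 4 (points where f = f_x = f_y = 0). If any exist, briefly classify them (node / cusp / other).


No singular points in the scanned grid; C is smooth there.

Compute partial derivatives:
  f_x = 4*x + 1.
  f_y = 1.
f_y = 1 is a nonzero constant, so f_y never vanishes: no point (x, y) can satisfy f = f_x = f_y = 0. In particular no (x, y) ∈ {−4, ..., 4}² is singular; the curve is smooth.


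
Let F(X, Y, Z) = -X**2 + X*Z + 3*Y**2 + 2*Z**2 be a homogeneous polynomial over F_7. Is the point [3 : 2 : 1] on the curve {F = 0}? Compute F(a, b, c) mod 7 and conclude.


F(3,2,1) ≡ 1 (mod 7); P is NOT on the curve.

Evaluate F(3, 2, 1) term-by-term (mod 7).
  -X**2 ↦ -1·9·1·1 = -9
  X*Z ↦ 1·3·1·1 = 3
  3*Y**2 ↦ 3·1·4·1 = 12
  2*Z**2 ↦ 2·1·1·1 = 2
Sum: F(3, 2, 1) = (-9) + (3) + (12) + (2) = 8.
Reducing mod 7: 8 ≡ 1 (mod 7).
Since F(a, b, c) ≡ 1 ≠ 0 (mod 7), P does NOT lie on the curve.


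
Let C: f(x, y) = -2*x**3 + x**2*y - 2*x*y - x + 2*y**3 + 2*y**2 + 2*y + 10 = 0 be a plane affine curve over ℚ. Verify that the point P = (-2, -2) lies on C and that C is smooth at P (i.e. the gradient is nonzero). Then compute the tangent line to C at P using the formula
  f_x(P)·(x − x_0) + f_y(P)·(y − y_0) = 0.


Tangent line at P: -13*x + 26*y + 26 = 0.

Step 1: f(-2, -2) = 0, so P lies on C.
Step 2: partial derivatives
  f_x(x, y) = -6*x**2 + 2*x*y - 2*y - 1, f_y(x, y) = x**2 - 2*x + 6*y**2 + 4*y + 2.
  f_x(P) = -13, f_y(P) = 26 (gradient nonzero, so P is smooth).
Step 3: tangent line at P: -13·(x − -2) + 26·(y − -2) = 0.
Expanding: -13*x + 26*y + 26 = 0.


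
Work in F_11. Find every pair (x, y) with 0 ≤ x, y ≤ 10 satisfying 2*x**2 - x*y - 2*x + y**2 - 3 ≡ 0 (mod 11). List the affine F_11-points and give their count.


Affine F_11-points: {(0, 5), (0, 6), (2, 1), (4, 6), (4, 9), (5, 1), (5, 4), (7, 9), (9, 4), (9, 5)}; count = 10.

For each of the 121 pairs (x, y) ∈ F_11², evaluate f(x, y) mod 11. Record the zeros.
  x = 0: [0↦8, 1↦9, 2↦1, 3↦6, 4↦2, 5↦0, 6↦0, 7↦2, 8↦6, 9↦1, 10↦9]  zeros at y ∈ {5, 6}
  x = 1: [0↦8, 1↦8, 2↦10, 3↦3, 4↦9, 5↦6, 6↦5, 7↦6, 8↦9, 9↦3, 10↦10]  zeros at y ∈ ∅
  x = 2: [0↦1, 1↦0, 2↦1, 3↦4, 4↦9, 5↦5, 6↦3, 7↦3, 8↦5, 9↦9, 10↦4]  zeros at y ∈ {1}
  x = 3: [0↦9, 1↦7, 2↦7, 3↦9, 4↦2, 5↦8, 6↦5, 7↦4, 8↦5, 9↦8, 10↦2]  zeros at y ∈ ∅
  x = 4: [0↦10, 1↦7, 2↦6, 3↦7, 4↦10, 5↦4, 6↦0, 7↦9, 8↦9, 9↦0, 10↦4]  zeros at y ∈ {6, 9}
  x = 5: [0↦4, 1↦0, 2↦9, 3↦9, 4↦0, 5↦4, 6↦10, 7↦7, 8↦6, 9↦7, 10↦10]  zeros at y ∈ {1, 4}
  x = 6: [0↦2, 1↦8, 2↦5, 3↦4, 4↦5, 5↦8, 6↦2, 7↦9, 8↦7, 9↦7, 10↦9]  zeros at y ∈ ∅
  x = 7: [0↦4, 1↦9, 2↦5, 3↦3, 4↦3, 5↦5, 6↦9, 7↦4, 8↦1, 9↦0, 10↦1]  zeros at y ∈ {9}
  x = 8: [0↦10, 1↦3, 2↦9, 3↦6, 4↦5, 5↦6, 6↦9, 7↦3, 8↦10, 9↦8, 10↦8]  zeros at y ∈ ∅
  x = 9: [0↦9, 1↦1, 2↦6, 3↦2, 4↦0, 5↦0, 6↦2, 7↦6, 8↦1, 9↦9, 10↦8]  zeros at y ∈ {4, 5}
  x = 10: [0↦1, 1↦3, 2↦7, 3↦2, 4↦10, 5↦9, 6↦10, 7↦2, 8↦7, 9↦3, 10↦1]  zeros at y ∈ ∅
Collecting zeros: affine points = {(0, 5), (0, 6), (2, 1), (4, 6), (4, 9), (5, 1), (5, 4), (7, 9), (9, 4), (9, 5)}.
Total count |C(F_11)_aff| = 10.


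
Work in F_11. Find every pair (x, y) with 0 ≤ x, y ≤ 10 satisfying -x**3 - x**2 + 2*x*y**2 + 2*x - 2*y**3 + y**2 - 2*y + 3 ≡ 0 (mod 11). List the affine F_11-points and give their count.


Affine F_11-points: {(0, 1), (1, 7), (5, 8), (6, 4), (6, 9), (6, 10), (9, 9), (10, 7)}; count = 8.

For each of the 121 pairs (x, y) ∈ F_11², evaluate f(x, y) mod 11. Record the zeros.
  x = 0: [0↦3, 1↦0, 2↦9, 3↦7, 4↦4, 5↦10, 6↦2, 7↦1, 8↦6, 9↦5, 10↦8]  zeros at y ∈ {1}
  x = 1: [0↦3, 1↦2, 2↦6, 3↦3, 4↦3, 5↦5, 6↦8, 7↦0, 8↦2, 9↦2, 10↦10]  zeros at y ∈ {7}
  x = 2: [0↦6, 1↦7, 2↦6, 3↦2, 4↦5, 5↦3, 6↦6, 7↦2, 8↦1, 9↦2, 10↦4]  zeros at y ∈ ∅
  x = 3: [0↦6, 1↦9, 2↦3, 3↦9, 4↦4, 5↦9, 6↦1, 7↦1, 8↦8, 9↦10, 10↦6]  zeros at y ∈ ∅
  x = 4: [0↦8, 1↦2, 2↦2, 3↦7, 4↦5, 5↦6, 6↦9, 7↦2, 8↦6, 9↦9, 10↦10]  zeros at y ∈ ∅
  x = 5: [0↦6, 1↦2, 2↦8, 3↦1, 4↦2, 5↦10, 6↦2, 7↦10, 8↦0, 9↦4, 10↦10]  zeros at y ∈ {8}
  x = 6: [0↦5, 1↦3, 2↦4, 3↦7, 4↦0, 5↦4, 6↦7, 7↦8, 8↦6, 9↦0, 10↦0]  zeros at y ∈ {4, 9, 10}
  x = 7: [0↦10, 1↦10, 2↦6, 3↦8, 4↦4, 5↦4, 6↦7, 7↦1, 8↦7, 9↦2, 10↦7]  zeros at y ∈ ∅
  x = 8: [0↦4, 1↦6, 2↦8, 3↦9, 4↦8, 5↦4, 6↦7, 7↦5, 8↦8, 9↦4, 10↦3]  zeros at y ∈ ∅
  x = 9: [0↦3, 1↦7, 2↦4, 3↦4, 4↦6, 5↦9, 6↦1, 7↦3, 8↦3, 9↦0, 10↦4]  zeros at y ∈ {9}
  x = 10: [0↦1, 1↦7, 2↦10, 3↦9, 4↦3, 5↦2, 6↦5, 7↦0, 8↦8, 9↦6, 10↦4]  zeros at y ∈ {7}
Collecting zeros: affine points = {(0, 1), (1, 7), (5, 8), (6, 4), (6, 9), (6, 10), (9, 9), (10, 7)}.
Total count |C(F_11)_aff| = 8.


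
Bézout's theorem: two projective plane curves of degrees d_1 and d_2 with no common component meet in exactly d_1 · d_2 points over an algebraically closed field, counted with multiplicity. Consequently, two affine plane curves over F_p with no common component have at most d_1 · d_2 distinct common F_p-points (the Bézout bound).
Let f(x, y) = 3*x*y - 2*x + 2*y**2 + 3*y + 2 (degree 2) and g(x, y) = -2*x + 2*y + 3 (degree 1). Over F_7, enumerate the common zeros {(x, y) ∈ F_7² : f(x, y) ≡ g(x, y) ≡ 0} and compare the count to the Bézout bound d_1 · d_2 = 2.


Common zeros: ∅; count = 0; Bézout bound = 2.

deg(f) = 2, deg(g) = 1, so Bézout bound = 2.
Scan x ∈ F_7. For each x, list the y ∈ F_7 with f(x, y) ≡ 0 and those with g(x, y) ≡ 0 (mod 7); the common zeros in that column are the intersection.
  x = 0: f ≡ 0 at y ∈ {1}; g ≡ 0 at y ∈ {2}; common: ∅.
  x = 1: f ≡ 0 at y ∈ {0, 4}; g ≡ 0 at y ∈ {3}; common: ∅.
  x = 2: f ≡ 0 at y ∈ ∅; g ≡ 0 at y ∈ {4}; common: ∅.
  x = 3: f ≡ 0 at y ∈ {2, 6}; g ≡ 0 at y ∈ {5}; common: ∅.
  x = 4: f ≡ 0 at y ∈ {5}; g ≡ 0 at y ∈ {6}; common: ∅.
  x = 5: f ≡ 0 at y ∈ ∅; g ≡ 0 at y ∈ {0}; common: ∅.
  x = 6: f ≡ 0 at y ∈ ∅; g ≡ 0 at y ∈ {1}; common: ∅.
Collecting: common zeros = ∅, so the count is 0.
Comparison with the Bézout bound: 0 ≤ 2 = deg(f)·deg(g), as expected for curves with no common component (the affine F_7-count falls short of the bound because intersections may lie at infinity, over extension fields, or carry multiplicity).


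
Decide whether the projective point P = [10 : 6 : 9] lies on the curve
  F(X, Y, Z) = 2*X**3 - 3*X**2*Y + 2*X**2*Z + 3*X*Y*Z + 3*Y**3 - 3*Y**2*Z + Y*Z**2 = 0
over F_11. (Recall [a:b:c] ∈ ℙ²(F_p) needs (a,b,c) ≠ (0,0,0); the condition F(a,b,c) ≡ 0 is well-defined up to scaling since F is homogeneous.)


F(10,6,9) ≡ 9 (mod 11); P is NOT on the curve.

Evaluate F(10, 6, 9) term-by-term (mod 11).
  2*X**3 ↦ 2·1000·1·1 = 2000
  -3*X**2*Y ↦ -3·100·6·1 = -1800
  2*X**2*Z ↦ 2·100·1·9 = 1800
  3*X*Y*Z ↦ 3·10·6·9 = 1620
  3*Y**3 ↦ 3·1·216·1 = 648
  -3*Y**2*Z ↦ -3·1·36·9 = -972
  Y*Z**2 ↦ 1·1·6·81 = 486
Sum: F(10, 6, 9) = (2000) + (-1800) + (1800) + (1620) + (648) + (-972) + (486) = 3782.
Reducing mod 11: 3782 ≡ 9 (mod 11).
Since F(a, b, c) ≡ 9 ≠ 0 (mod 11), P does NOT lie on the curve.


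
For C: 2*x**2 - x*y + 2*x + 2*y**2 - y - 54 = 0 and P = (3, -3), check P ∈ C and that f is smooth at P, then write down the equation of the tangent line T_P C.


Tangent line at P: 17*x - 16*y - 99 = 0.

Step 1: f(3, -3) = 0, so P lies on C.
Step 2: partial derivatives
  f_x(x, y) = 4*x - y + 2, f_y(x, y) = -x + 4*y - 1.
  f_x(P) = 17, f_y(P) = -16 (gradient nonzero, so P is smooth).
Step 3: tangent line at P: 17·(x − 3) + -16·(y − -3) = 0.
Expanding: 17*x - 16*y - 99 = 0.


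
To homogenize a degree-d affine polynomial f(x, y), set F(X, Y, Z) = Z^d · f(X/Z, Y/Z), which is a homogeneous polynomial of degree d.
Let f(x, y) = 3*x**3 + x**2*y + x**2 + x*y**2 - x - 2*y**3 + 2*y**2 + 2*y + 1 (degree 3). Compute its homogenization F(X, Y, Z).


F(X, Y, Z) = 3*X**3 + X**2*Y + X**2*Z + X*Y**2 - X*Z**2 - 2*Y**3 + 2*Y**2*Z + 2*Y*Z**2 + Z**3

deg(f) = 3.
Substitute x = X/Z, y = Y/Z into f, then multiply by Z^3.
  monomial 3·x^3·y^0 ↦ 3·X^3·Y^0·Z^0.
  monomial 1·x^2·y^1 ↦ 1·X^2·Y^1·Z^0.
  monomial 1·x^2·y^0 ↦ 1·X^2·Y^0·Z^1.
  monomial 1·x^1·y^2 ↦ 1·X^1·Y^2·Z^0.
  monomial -1·x^1·y^0 ↦ -1·X^1·Y^0·Z^2.
  monomial -2·x^0·y^3 ↦ -2·X^0·Y^3·Z^0.
  monomial 2·x^0·y^2 ↦ 2·X^0·Y^2·Z^1.
  monomial 2·x^0·y^1 ↦ 2·X^0·Y^1·Z^2.
  monomial 1·x^0·y^0 ↦ 1·X^0·Y^0·Z^3.
Collecting: F(X, Y, Z) = 3*X**3 + X**2*Y + X**2*Z + X*Y**2 - X*Z**2 - 2*Y**3 + 2*Y**2*Z + 2*Y*Z**2 + Z**3.


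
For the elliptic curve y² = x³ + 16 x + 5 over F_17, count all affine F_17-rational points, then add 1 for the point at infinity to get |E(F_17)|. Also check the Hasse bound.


Affine points = {(7, 1), (7, 16), (8, 4), (8, 13), (10, 3), (10, 14), (11, 4), (11, 13), (12, 2), (12, 15), (13, 8), (13, 9), (14, 7), (14, 10), (15, 4), (15, 13)}; affine count = 16; |E(F_17)| = 17.

Discriminant check: Δ ∝ 4a³ + 27b² = 4·16³ + 27·5² = 4·4096 + 27·25 ≡ 8 (mod 17). Nonzero ⇒ E is nonsingular.
For each x ∈ F_17, compute rhs = x³ + 16·x + 5 mod 17, then count y ∈ F_17 with y² ≡ rhs.
  x = 0: rhs = 5, matching y values: none (0 points).
  x = 1: rhs = 5, matching y values: none (0 points).
  x = 2: rhs = 11, matching y values: none (0 points).
  x = 3: rhs = 12, matching y values: none (0 points).
  x = 4: rhs = 14, matching y values: none (0 points).
  x = 5: rhs = 6, matching y values: none (0 points).
  x = 6: rhs = 11, matching y values: none (0 points).
  x = 7: rhs = 1, matching y values: 1, 16 (2 points).
  x = 8: rhs = 16, matching y values: 4, 13 (2 points).
  x = 9: rhs = 11, matching y values: none (0 points).
  x = 10: rhs = 9, matching y values: 3, 14 (2 points).
  x = 11: rhs = 16, matching y values: 4, 13 (2 points).
  x = 12: rhs = 4, matching y values: 2, 15 (2 points).
  x = 13: rhs = 13, matching y values: 8, 9 (2 points).
  x = 14: rhs = 15, matching y values: 7, 10 (2 points).
  x = 15: rhs = 16, matching y values: 4, 13 (2 points).
  x = 16: rhs = 5, matching y values: none (0 points).
Total affine count: 16.
Full point count |E(F_17)| = 16 + 1 = 17.
Hasse bound: |17 − (17+1)| = |-1| = 1 ≤ 2√17 ≈ 8.2462 ✓.
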